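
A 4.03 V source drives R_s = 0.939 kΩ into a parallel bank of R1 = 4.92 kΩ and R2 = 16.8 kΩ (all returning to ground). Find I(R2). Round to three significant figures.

Combine the parallel branches: R_p = (1/4.92 + 1/16.8)⁻¹ = 3.806 kΩ.
Node voltage V_A = V_CC · R_p/(R_s + R_p) = 4.03 × 0.8021 = 3.232 V.
I(R2) = V_A / R2 = 3.232/16.8 = 0.1924 mA.

I ≈ 0.192 mA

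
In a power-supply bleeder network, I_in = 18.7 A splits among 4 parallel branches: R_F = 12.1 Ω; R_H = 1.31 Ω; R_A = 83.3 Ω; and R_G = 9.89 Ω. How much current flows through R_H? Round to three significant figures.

I ≈ 14.9 A

Total conductance ΣG = 1/12.1 + 1/1.31 + 1/83.3 + 1/9.89 = 0.9591 (units of 1/Ω).
R_H takes the fraction G_k/ΣG = 0.7634/0.9591 = 0.7959, so I = 18.7 × 0.7959 = 14.88 A.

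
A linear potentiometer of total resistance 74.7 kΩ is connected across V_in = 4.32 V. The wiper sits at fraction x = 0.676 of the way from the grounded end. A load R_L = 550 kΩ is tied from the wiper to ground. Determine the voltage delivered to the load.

Split the track: R_lower = x·R_p = 50.50 kΩ, R_upper = (1−x)·R_p = 24.20 kΩ.
(x·R_p) ‖ R_L = 46.25 kΩ.
Then V_out = V_in · 46.25/(24.20 + 46.25) = 2.836 V.

V_out ≈ 2.84 V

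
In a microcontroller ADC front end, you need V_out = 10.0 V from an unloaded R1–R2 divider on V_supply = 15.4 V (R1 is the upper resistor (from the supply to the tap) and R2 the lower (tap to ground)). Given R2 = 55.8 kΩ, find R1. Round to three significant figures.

Required fraction k = V_out/V_supply = 0.6494.
R1 = R2·(1/k − 1) = 55.8 × 0.5400 = 30.13 kΩ.

R1 ≈ 30.1 kΩ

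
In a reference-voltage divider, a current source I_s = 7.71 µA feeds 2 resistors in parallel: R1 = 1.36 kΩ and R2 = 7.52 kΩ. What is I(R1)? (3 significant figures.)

For two parallel branches, I_k = I_s · (other R)/(sum of R).
I(R1) = 7.71 × 7.52/(1.36 + 7.52) = 7.71 × 0.8468 = 6.529 µA.

I ≈ 6.53 µA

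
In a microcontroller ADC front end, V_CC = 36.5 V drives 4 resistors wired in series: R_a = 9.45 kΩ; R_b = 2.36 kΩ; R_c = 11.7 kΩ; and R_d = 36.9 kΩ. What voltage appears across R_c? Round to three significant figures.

V ≈ 7.07 V

Series total: ΣR = 9.45 + 2.36 + 11.7 + 36.9 = 60.41 kΩ.
By the voltage-divider rule, V = 36.5 × 11.70/60.41 = 7.069 V.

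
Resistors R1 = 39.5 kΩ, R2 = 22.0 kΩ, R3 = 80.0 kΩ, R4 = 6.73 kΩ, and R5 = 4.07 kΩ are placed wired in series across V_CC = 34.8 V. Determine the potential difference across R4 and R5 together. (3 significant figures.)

ΣR = 39.5 + 22.0 + 80.0 + 6.73 + 4.07 = 152.3 kΩ.
R_{R4..R5} = 6.73 + 4.07 = 10.80 kΩ.
V = V_CC · R/ΣR = 34.8 × 0.07091 = 2.468 V.

V ≈ 2.47 V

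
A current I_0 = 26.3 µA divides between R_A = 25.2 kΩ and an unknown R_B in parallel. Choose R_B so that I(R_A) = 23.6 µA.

R_B ≈ 220 kΩ

In a two-way split, I_A/I_0 = R_B/(R_A + R_B).
With f = 0.8973, R_B = R_A · f/(1−f) = 25.2 × 8.741 = 220.3 kΩ.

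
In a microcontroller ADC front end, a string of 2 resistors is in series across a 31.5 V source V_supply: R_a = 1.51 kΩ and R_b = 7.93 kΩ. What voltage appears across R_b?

Total series resistance ΣR = 1.51 + 7.93 = 9.440 kΩ.
By the voltage-divider rule, V = 31.5 × 7.930/9.440 = 26.46 V.

V ≈ 26.5 V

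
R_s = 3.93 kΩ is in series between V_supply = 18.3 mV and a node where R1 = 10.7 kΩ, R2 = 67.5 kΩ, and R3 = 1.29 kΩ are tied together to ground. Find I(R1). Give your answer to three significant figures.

I ≈ 0.382 µA

Parallel bank: R_p = 1/(1/10.7 + 1/67.5 + 1/1.29) = 1.132 kΩ.
V_A = 18.3 × 1.132/5.062 = 4.092 mV.
I(R1) = V_A / R1 = 4.092/10.7 = 0.3824 µA.
(Equivalently: I_total = 3.615 µA, then current-divider fraction G_k/ΣG = 0.1058.)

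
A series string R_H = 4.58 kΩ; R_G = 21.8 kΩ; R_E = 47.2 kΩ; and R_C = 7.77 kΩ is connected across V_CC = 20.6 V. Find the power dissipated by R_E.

The common current is I = 20.6/81.35 = 0.2532 mA.
V(R_E) = I·R = 11.95 V; P = V·I = 11.95 × 0.2532 = 3.027 mW.

P ≈ 3.03 mW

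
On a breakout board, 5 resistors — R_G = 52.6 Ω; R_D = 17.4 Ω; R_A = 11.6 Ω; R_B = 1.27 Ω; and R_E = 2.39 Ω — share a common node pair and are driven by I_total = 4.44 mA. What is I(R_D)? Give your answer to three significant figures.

I ≈ 0.186 mA

ΣG = 1/52.6 + 1/17.4 + 1/11.6 + 1/1.27 + 1/2.39 = 1.369.
R_D takes the fraction G_k/ΣG = 0.05747/1.369 = 0.04200, so I = 4.44 × 0.04200 = 0.1865 mA.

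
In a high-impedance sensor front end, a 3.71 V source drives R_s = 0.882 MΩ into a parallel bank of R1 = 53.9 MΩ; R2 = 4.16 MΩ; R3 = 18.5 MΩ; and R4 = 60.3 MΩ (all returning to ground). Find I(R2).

I ≈ 0.691 µA

Equivalent of the parallel group: R_p = 3.034 MΩ.
Node voltage V_A = V_in · R_p/(R_s + R_p) = 3.71 × 0.7748 = 2.874 V.
Branch current I = V_A/R2 = 2.874/4.16 = 0.6910 µA.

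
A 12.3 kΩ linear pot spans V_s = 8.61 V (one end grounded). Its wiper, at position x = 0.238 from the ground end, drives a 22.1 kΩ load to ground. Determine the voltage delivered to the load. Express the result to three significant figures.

V_out ≈ 1.86 V

The pot divides into 9.373 kΩ above the wiper and 2.927 kΩ below.
(x·R_p) ‖ R_L = 2.585 kΩ.
Loaded-divider output: V_out = 8.61 × 0.2162 = 1.861 V.
(Unloaded: V_out = x·V_s = 2.05 V.)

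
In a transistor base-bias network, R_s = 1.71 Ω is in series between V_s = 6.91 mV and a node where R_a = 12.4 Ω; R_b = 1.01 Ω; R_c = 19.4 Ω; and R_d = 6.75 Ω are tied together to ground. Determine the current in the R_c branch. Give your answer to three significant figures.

Combine the parallel branches: R_p = (1/12.4 + 1/1.01 + 1/19.4 + 1/6.75)⁻¹ = 0.7871 Ω.
Node voltage V_A = V_s · R_p/(R_s + R_p) = 6.91 × 0.3152 = 2.178 mV.
Branch current I = V_A/R_c = 2.178/19.4 = 0.1123 mA.
(Equivalently: I_total = 2.767 mA, then current-divider fraction G_k/ΣG = 0.04057.)

I ≈ 0.112 mA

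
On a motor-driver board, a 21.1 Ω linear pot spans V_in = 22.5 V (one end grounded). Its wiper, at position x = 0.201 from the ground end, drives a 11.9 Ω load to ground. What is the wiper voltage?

The pot divides into 16.86 Ω above the wiper and 4.241 Ω below.
R_L loads the lower segment: effective lower R = 3.127 Ω.
Loaded-divider output: V_out = 22.5 × 0.1564 = 3.520 V.
(Unloaded: V_out = x·V_in = 4.52 V.)

V_out ≈ 3.52 V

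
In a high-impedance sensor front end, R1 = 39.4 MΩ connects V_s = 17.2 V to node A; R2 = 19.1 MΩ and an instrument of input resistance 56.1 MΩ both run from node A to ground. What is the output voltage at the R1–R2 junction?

First combine the lower leg with the load: R2 ‖ R_L = 14.25 MΩ.
Now apply the divider: V_out = 17.2 × 0.2656 = 4.568 V.
(Unloaded it would be 5.62 V; the load pulls it down.)

V_out ≈ 4.57 V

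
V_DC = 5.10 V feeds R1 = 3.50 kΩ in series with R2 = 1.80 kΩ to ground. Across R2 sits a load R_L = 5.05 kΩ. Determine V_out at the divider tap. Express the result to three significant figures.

R2 ‖ R_L = (1.80 × 5.05)/(1.80 + 5.05) = 1.327 kΩ.
Now apply the divider: V_out = 5.10 × 0.2749 = 1.402 V.

V_out ≈ 1.40 V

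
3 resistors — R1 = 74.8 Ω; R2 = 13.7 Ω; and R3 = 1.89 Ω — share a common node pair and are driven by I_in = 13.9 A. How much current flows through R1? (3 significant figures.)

I ≈ 0.302 A

Conductances: ΣG = 1/74.8 + 1/13.7 + 1/1.89 = 0.6155 (1/Ω).
Current divider: I(R1) = I_in · G_k/ΣG = 13.9 × (0.01337/0.6155) = 13.9 × 0.02172 = 0.3019 A.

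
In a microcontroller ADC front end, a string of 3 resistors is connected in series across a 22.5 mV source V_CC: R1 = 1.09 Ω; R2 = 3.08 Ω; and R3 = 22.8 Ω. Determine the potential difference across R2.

V ≈ 2.57 mV

ΣR = 1.09 + 3.08 + 22.8 = 26.97 Ω.
By the voltage-divider rule, V = 22.5 × 3.080/26.97 = 2.570 mV.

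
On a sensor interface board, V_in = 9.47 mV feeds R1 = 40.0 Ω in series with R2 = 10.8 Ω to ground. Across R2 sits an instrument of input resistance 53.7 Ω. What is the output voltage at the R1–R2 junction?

R2 ‖ R_L = (10.8 × 53.7)/(10.8 + 53.7) = 8.992 Ω.
Voltage divider with the loaded lower leg: V_out = 9.47 × 8.992/(40.0 + 8.992) = 9.47 × 0.1835 = 1.738 mV.

V_out ≈ 1.74 mV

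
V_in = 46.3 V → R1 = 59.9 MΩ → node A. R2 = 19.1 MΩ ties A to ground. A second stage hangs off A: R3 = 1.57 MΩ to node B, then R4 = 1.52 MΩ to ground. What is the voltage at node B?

Looking into the second stage from A: R3 + R4 = 3.090 MΩ appears in parallel with R2.
R2 ‖ (R3+R4) = 2.660 MΩ.
V_A = 46.3 × 2.660/(59.9 + 2.660) = 1.968 V.
Stage 2 is unloaded, so V_B = V_A · R4/(R3+R4) = 1.968 × 1.52/3.090 = 0.9683 V.

V_B ≈ 0.968 V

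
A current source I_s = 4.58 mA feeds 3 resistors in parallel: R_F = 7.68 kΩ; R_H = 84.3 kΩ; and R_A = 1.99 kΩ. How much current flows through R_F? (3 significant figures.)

Total conductance ΣG = 1/7.68 + 1/84.3 + 1/1.99 = 0.6446 (units of 1/kΩ).
R_F takes the fraction G_k/ΣG = 0.1302/0.6446 = 0.2020, so I = 4.58 × 0.2020 = 0.9252 mA.

I ≈ 0.925 mA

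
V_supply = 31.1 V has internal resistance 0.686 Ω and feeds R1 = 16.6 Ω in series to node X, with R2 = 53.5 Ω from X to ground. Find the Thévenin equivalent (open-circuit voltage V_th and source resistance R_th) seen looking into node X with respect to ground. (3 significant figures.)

V_th ≈ 23.5 V, R_th ≈ 13.1 Ω

R1' = 0.686 + 16.6 = 17.29 Ω (source resistance + R1).
With X open, the divider is unloaded: V_th = 31.1 × 53.5/70.79 = 23.51 V.
Zeroing V_supply shorts the top of R1' to ground, so R_th = R1' ‖ R2 = 13.06 Ω.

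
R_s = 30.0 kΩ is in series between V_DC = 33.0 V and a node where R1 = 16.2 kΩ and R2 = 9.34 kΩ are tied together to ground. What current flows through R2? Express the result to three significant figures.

Combine the parallel branches: R_p = (1/16.2 + 1/9.34)⁻¹ = 5.924 kΩ.
Node voltage V_A = V_DC · R_p/(R_s + R_p) = 33.0 × 0.1649 = 5.442 V.
Branch current I = V_A/R2 = 5.442/9.34 = 0.5827 mA.

I ≈ 0.583 mA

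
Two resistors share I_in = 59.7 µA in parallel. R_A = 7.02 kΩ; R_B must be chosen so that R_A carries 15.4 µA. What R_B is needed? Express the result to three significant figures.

R_B ≈ 2.44 kΩ

The fraction through R_A equals R_B/(R_A+R_B).
15.4/59.7 = R_B/(R_A + R_B) → R_B = R_A · (0.2580)/(1 − 0.2580) = 7.02 × 0.3476 = 2.440 kΩ.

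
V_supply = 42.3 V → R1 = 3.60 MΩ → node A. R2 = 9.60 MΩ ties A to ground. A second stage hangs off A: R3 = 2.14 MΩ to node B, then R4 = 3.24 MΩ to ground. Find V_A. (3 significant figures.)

Looking into the second stage from A: R3 + R4 = 5.380 MΩ appears in parallel with R2.
Effective lower resistance at A: R2 ‖ 5.380 = 3.448 MΩ.
V_A = 42.3 × 3.448/(3.60 + 3.448) = 20.69 V.

V_A ≈ 20.7 V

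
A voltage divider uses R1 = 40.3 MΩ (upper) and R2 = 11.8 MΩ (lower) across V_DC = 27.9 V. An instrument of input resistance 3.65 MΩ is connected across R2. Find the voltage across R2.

V_out ≈ 1.81 V

First combine the lower leg with the load: R2 ‖ R_L = 2.788 MΩ.
Now apply the divider: V_out = 27.9 × 0.06470 = 1.805 V.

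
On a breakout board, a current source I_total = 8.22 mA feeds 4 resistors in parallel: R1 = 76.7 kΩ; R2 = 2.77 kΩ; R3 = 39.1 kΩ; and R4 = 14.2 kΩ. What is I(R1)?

Total conductance ΣG = 1/76.7 + 1/2.77 + 1/39.1 + 1/14.2 = 0.4700 (units of 1/kΩ).
By the current-divider rule, I = I_total · G_k/ΣG = 8.22 × 0.02774 = 0.2280 mA.

I ≈ 0.228 mA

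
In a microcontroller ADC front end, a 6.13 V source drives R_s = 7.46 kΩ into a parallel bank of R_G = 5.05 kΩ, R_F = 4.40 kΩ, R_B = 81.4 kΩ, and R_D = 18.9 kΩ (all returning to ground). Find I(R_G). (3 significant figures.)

Combine the parallel branches: R_p = (1/5.05 + 1/4.40 + 1/81.4 + 1/18.9)⁻¹ = 2.039 kΩ.
V_A by voltage divider: V_A = 6.13 × 2.039/(7.46 + 2.039) = 1.316 V.
I(R_G) = V_A / R_G = 1.316/5.05 = 0.2605 mA.

I ≈ 0.261 mA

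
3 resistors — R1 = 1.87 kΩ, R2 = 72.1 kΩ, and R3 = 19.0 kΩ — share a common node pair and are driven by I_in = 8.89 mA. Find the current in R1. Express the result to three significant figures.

Conductances: ΣG = 1/1.87 + 1/72.1 + 1/19.0 = 0.6013 (1/kΩ).
Current divider: I(R1) = I_in · G_k/ΣG = 8.89 × (0.5348/0.6013) = 8.89 × 0.8894 = 7.907 mA.

I ≈ 7.91 mA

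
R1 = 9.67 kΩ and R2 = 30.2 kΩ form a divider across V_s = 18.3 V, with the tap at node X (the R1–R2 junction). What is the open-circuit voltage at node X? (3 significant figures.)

V_th is the unloaded tap voltage: V_s · R2/(R1+R2) = 18.3 × 0.7575 = 13.86 V.

V_th ≈ 13.9 V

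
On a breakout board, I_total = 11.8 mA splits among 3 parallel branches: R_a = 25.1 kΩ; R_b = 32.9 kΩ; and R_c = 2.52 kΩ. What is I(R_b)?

Conductances: ΣG = 1/25.1 + 1/32.9 + 1/2.52 = 0.4671 (1/kΩ).
By the current-divider rule, I = I_total · G_k/ΣG = 11.8 × 0.06508 = 0.7679 mA.

I ≈ 0.768 mA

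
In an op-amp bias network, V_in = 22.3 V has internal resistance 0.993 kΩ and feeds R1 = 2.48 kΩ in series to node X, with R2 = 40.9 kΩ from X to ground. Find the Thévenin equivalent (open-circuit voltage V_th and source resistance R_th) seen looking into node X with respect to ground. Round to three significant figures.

R1' = 0.993 + 2.48 = 3.473 kΩ (source resistance + R1).
V_th is the unloaded tap voltage: V_in · R2/(R1'+R2) = 22.3 × 0.9217 = 20.55 V.
Zeroing V_in shorts the top of R1' to ground, so R_th = R1' ‖ R2 = 3.201 kΩ.

V_th ≈ 20.6 V, R_th ≈ 3.20 kΩ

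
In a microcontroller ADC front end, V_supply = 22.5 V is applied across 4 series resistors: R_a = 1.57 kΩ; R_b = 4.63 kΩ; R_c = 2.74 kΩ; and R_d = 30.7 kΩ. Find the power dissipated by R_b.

The common current is I = 22.5/39.64 = 0.5676 mA.
V(R_b) = I·R = 2.628 V; P = V·I = 2.628 × 0.5676 = 1.492 mW.

P ≈ 1.49 mW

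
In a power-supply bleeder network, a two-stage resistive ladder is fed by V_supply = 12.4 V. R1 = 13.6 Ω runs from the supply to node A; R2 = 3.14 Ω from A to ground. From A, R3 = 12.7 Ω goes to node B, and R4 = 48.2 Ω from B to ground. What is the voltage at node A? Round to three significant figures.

The second stage (R3 + R4 = 60.90 Ω) loads node A in parallel with R2.
R2 ‖ (R3+R4) = 2.986 Ω.
So V_A = 12.4 × 0.1800 = 2.232 V.

V_A ≈ 2.23 V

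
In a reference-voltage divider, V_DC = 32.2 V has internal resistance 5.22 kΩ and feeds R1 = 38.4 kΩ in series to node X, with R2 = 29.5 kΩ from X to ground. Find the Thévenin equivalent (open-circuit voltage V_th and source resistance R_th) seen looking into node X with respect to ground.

V_th ≈ 13.0 V, R_th ≈ 17.6 kΩ

R1' = 5.22 + 38.4 = 43.62 kΩ (source resistance + R1).
V_th is the unloaded tap voltage: V_DC · R2/(R1'+R2) = 32.2 × 0.4034 = 12.99 V.
With V_DC suppressed (replaced by a short), R_th = R1' ‖ R2 = (43.62 × 29.5)/(43.62 + 29.5) = 17.60 kΩ.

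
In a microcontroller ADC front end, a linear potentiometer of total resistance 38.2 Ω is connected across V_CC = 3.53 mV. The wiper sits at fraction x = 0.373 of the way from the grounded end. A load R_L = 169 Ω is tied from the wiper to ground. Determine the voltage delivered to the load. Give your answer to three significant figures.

V_out ≈ 1.25 mV

The pot divides into 23.95 Ω above the wiper and 14.25 Ω below.
R_L loads the lower segment: effective lower R = 13.14 Ω.
Then V_out = V_CC · 13.14/(23.95 + 13.14) = 1.251 mV.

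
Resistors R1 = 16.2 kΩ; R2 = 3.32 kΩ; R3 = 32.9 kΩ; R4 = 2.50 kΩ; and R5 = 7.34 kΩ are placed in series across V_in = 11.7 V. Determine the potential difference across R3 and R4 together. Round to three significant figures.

ΣR = 16.2 + 3.32 + 32.9 + 2.50 + 7.34 = 62.26 kΩ.
R_{R3..R4} = 32.9 + 2.50 = 35.40 kΩ.
By the voltage-divider rule, V = 11.7 × 35.40/62.26 = 6.652 V.

V ≈ 6.65 V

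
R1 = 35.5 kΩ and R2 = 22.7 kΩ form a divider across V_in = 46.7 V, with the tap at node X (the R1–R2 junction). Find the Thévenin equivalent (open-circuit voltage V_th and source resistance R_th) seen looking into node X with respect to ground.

With X open, the divider is unloaded: V_th = 46.7 × 22.7/58.20 = 18.21 V.
Looking into X with the source shorted: R_th = R1·R2/(R1+R2) = 35.50 × 22.7/58.20 = 13.85 kΩ.

V_th ≈ 18.2 V, R_th ≈ 13.8 kΩ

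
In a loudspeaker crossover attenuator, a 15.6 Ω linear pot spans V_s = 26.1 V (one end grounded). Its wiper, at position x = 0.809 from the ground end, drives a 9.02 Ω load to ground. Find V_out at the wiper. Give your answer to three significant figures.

V_out ≈ 16.7 V

Split the track: R_lower = x·R_p = 12.62 Ω, R_upper = (1−x)·R_p = 2.980 Ω.
R_L loads the lower segment: effective lower R = 5.260 Ω.
Loaded-divider output: V_out = 26.1 × 0.6384 = 16.66 V.
(Unloaded: V_out = x·V_s = 21.1 V.)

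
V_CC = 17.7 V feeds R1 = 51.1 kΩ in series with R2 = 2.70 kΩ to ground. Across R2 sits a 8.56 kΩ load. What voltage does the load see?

V_out ≈ 0.684 V

R2 ‖ R_L = (2.70 × 8.56)/(2.70 + 8.56) = 2.053 kΩ.
Now apply the divider: V_out = 17.7 × 0.03862 = 0.6835 V.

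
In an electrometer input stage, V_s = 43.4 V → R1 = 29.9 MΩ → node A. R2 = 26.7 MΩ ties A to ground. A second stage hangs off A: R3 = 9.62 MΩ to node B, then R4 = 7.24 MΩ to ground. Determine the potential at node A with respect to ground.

V_A ≈ 11.1 V

The second stage (R3 + R4 = 16.86 MΩ) loads node A in parallel with R2.
Effective lower resistance at A: R2 ‖ 16.86 = 10.33 MΩ.
V_A = 43.4 × 10.33/(29.9 + 10.33) = 11.15 V.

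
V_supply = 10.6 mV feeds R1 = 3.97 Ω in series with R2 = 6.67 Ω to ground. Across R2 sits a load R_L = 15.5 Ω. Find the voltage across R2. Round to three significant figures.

R2 ‖ R_L = (6.67 × 15.5)/(6.67 + 15.5) = 4.663 Ω.
Then V_out = V_supply · R2'/(R1 + R2') = 10.6 × 4.663/8.633 = 5.726 mV.
(Unloaded it would be 6.64 mV; the load pulls it down.)

V_out ≈ 5.73 mV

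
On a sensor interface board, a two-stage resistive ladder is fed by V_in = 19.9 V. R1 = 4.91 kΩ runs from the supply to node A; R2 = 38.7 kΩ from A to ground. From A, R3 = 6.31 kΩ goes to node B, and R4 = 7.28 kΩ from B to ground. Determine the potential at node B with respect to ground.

V_B ≈ 7.16 V

Looking into the second stage from A: R3 + R4 = 13.59 kΩ appears in parallel with R2.
R2 ‖ (R3+R4) = 10.06 kΩ.
So V_A = 19.9 × 0.6720 = 13.37 V.
Then the unloaded second divider: V_B = V_A × R4/(R3+R4) = 13.37 × 0.5357 = 7.163 V.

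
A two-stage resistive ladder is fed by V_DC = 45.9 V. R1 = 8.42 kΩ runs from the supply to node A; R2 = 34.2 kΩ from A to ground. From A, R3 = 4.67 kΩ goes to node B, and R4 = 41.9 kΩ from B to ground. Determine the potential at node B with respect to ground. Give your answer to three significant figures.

V_B ≈ 28.9 V

Looking into the second stage from A: R3 + R4 = 46.57 kΩ appears in parallel with R2.
R2 ‖ (R3+R4) = 19.72 kΩ.
So V_A = 45.9 × 0.7008 = 32.17 V.
V_B = V_A × 0.8997 = 28.94 V.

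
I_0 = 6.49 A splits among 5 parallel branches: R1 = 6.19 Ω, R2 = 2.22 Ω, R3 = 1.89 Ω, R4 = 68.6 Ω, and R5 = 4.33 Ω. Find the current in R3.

ΣG = 1/6.19 + 1/2.22 + 1/1.89 + 1/68.6 + 1/4.33 = 1.387.
By the current-divider rule, I = I_0 · G_k/ΣG = 6.49 × 0.3816 = 2.476 A.

I ≈ 2.48 A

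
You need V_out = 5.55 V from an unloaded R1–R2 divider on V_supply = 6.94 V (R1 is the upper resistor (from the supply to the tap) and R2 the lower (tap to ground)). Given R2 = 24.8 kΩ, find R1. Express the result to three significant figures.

R1 ≈ 6.21 kΩ

The divider ratio is R2/(R1+R2) = 5.55/6.94 = 0.7997.
R1 = R2·(1/k − 1) = 24.8 × 0.2505 = 6.211 kΩ.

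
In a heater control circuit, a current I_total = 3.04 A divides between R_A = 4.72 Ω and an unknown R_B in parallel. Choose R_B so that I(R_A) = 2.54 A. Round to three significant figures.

Two-branch current divider: I_A = I_total · R_B/(R_A + R_B).
2.54/3.04 = R_B/(R_A + R_B) → R_B = R_A · (0.8355)/(1 − 0.8355) = 4.72 × 5.080 = 23.98 Ω.

R_B ≈ 24.0 Ω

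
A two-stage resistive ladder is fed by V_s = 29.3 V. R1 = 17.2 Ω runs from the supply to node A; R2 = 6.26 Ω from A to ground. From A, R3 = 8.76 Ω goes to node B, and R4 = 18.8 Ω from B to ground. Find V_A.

Looking into the second stage from A: R3 + R4 = 27.56 Ω appears in parallel with R2.
Effective lower resistance at A: R2 ‖ 27.56 = 5.101 Ω.
V_A = 29.3 × 5.101/(17.2 + 5.101) = 6.702 V.

V_A ≈ 6.70 V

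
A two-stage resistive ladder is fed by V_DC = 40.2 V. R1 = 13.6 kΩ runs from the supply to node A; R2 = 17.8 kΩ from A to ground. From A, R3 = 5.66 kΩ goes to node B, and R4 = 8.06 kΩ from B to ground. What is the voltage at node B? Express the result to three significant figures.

V_B ≈ 8.57 V

The second stage (R3 + R4 = 13.72 kΩ) loads node A in parallel with R2.
Effective lower resistance at A: R2 ‖ 13.72 = 7.748 kΩ.
V_A = 40.2 × 7.748/(13.6 + 7.748) = 14.59 V.
Stage 2 is unloaded, so V_B = V_A · R4/(R3+R4) = 14.59 × 8.06/13.72 = 8.571 V.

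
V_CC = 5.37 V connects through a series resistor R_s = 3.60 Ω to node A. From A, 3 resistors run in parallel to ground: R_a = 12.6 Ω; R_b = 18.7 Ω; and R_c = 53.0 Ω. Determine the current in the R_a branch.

I ≈ 0.276 A

Parallel bank: R_p = 1/(1/12.6 + 1/18.7 + 1/53.0) = 6.592 Ω.
V_A by voltage divider: V_A = 5.37 × 6.592/(3.60 + 6.592) = 3.473 V.
Branch current I = V_A/R_a = 3.473/12.6 = 0.2756 A.
(Check via current divider: I_total = 0.5269 A; share G_k/ΣG = 0.5231 → same result.)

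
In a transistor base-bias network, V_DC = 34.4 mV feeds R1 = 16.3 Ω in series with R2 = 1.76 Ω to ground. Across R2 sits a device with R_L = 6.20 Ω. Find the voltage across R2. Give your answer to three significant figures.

R2 ‖ R_L = (1.76 × 6.20)/(1.76 + 6.20) = 1.371 Ω.
Then V_out = V_DC · R2'/(R1 + R2') = 34.4 × 1.371/17.67 = 2.669 mV.

V_out ≈ 2.67 mV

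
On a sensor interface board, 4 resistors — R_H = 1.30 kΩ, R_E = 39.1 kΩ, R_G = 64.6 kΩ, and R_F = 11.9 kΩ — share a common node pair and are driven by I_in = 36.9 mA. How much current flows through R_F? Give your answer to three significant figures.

ΣG = 1/1.30 + 1/39.1 + 1/64.6 + 1/11.9 = 0.8943.
By the current-divider rule, I = I_in · G_k/ΣG = 36.9 × 0.09396 = 3.467 mA.

I ≈ 3.47 mA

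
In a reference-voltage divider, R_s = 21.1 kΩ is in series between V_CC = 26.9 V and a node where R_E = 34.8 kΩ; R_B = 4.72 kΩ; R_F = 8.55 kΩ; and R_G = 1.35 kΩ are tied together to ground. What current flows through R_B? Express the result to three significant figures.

Parallel bank: R_p = 1/(1/34.8 + 1/4.72 + 1/8.55 + 1/1.35) = 0.9105 kΩ.
V_A by voltage divider: V_A = 26.9 × 0.9105/(21.1 + 0.9105) = 1.113 V.
I(R_B) = V_A / R_B = 1.113/4.72 = 0.2358 mA.
(Check via current divider: I_total = 1.222 mA; share G_k/ΣG = 0.1929 → same result.)

I ≈ 0.236 mA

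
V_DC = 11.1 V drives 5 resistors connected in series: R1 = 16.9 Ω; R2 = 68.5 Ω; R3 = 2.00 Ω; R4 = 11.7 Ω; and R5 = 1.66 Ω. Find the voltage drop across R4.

Series total: ΣR = 16.9 + 68.5 + 2.00 + 11.7 + 1.66 = 100.8 Ω.
Voltage divider: V = V_DC · (11.70 / 100.8) = 11.1 × 0.1161 = 1.289 V.

V ≈ 1.29 V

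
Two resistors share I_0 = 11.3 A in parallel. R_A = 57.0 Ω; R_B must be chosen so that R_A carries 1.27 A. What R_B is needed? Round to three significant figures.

R_B ≈ 7.22 Ω

The fraction through R_A equals R_B/(R_A+R_B).
With f = 0.1124, R_B = R_A · f/(1−f) = 57.0 × 0.1266 = 7.217 Ω.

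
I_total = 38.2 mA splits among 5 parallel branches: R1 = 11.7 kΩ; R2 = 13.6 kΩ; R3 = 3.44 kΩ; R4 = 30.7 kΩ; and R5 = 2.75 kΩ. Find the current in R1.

Total conductance ΣG = 1/11.7 + 1/13.6 + 1/3.44 + 1/30.7 + 1/2.75 = 0.8459 (units of 1/kΩ).
R1 takes the fraction G_k/ΣG = 0.08547/0.8459 = 0.1010, so I = 38.2 × 0.1010 = 3.860 mA.

I ≈ 3.86 mA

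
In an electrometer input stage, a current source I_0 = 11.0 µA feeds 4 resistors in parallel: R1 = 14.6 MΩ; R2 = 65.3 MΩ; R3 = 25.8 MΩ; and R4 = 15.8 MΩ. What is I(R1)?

I ≈ 4.05 µA

Total conductance ΣG = 1/14.6 + 1/65.3 + 1/25.8 + 1/15.8 = 0.1859 (units of 1/MΩ).
R1 takes the fraction G_k/ΣG = 0.06849/0.1859 = 0.3685, so I = 11.0 × 0.3685 = 4.054 µA.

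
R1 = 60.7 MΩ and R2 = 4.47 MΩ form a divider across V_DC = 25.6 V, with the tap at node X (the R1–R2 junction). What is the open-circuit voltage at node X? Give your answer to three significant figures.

With X open, the divider is unloaded: V_th = 25.6 × 4.47/65.17 = 1.756 V.

V_th ≈ 1.76 V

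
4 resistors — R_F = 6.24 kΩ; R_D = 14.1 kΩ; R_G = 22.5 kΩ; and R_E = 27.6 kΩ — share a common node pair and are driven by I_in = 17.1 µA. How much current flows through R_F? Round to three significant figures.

Total conductance ΣG = 1/6.24 + 1/14.1 + 1/22.5 + 1/27.6 = 0.3119 (units of 1/kΩ).
By the current-divider rule, I = I_in · G_k/ΣG = 17.1 × 0.5139 = 8.787 µA.

I ≈ 8.79 µA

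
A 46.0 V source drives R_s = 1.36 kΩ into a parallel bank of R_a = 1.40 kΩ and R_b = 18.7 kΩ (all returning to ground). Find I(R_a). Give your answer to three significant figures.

I ≈ 16.1 mA

Combine the parallel branches: R_p = (1/1.40 + 1/18.7)⁻¹ = 1.302 kΩ.
V_A by voltage divider: V_A = 46.0 × 1.302/(1.36 + 1.302) = 22.50 V.
Branch current I = V_A/R_a = 22.50/1.40 = 16.07 mA.
(Equivalently: I_total = 17.28 mA, then current-divider fraction G_k/ΣG = 0.9303.)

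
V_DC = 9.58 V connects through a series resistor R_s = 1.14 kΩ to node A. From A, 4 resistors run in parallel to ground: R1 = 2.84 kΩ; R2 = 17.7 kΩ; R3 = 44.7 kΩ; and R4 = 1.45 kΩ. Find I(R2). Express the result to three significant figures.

Parallel bank: R_p = 1/(1/2.84 + 1/17.7 + 1/44.7 + 1/1.45) = 0.8924 kΩ.
V_A = 9.58 × 0.8924/2.032 = 4.206 V.
I(R2) = V_A / R2 = 4.206/17.7 = 0.2376 mA.

I ≈ 0.238 mA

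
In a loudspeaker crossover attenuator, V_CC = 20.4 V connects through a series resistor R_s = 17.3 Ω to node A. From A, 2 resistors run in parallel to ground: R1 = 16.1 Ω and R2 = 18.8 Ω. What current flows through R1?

I ≈ 0.423 A

Equivalent of the parallel group: R_p = 8.673 Ω.
Node voltage V_A = V_CC · R_p/(R_s + R_p) = 20.4 × 0.3339 = 6.812 V.
I(R1) = V_A / R1 = 6.812/16.1 = 0.4231 A.
(Equivalently: I_total = 0.7854 A, then current-divider fraction G_k/ΣG = 0.5387.)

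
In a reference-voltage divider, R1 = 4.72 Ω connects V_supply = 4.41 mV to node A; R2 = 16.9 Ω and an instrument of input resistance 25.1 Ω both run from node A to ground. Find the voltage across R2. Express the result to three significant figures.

V_out ≈ 3.01 mV

R2 ‖ R_L = (16.9 × 25.1)/(16.9 + 25.1) = 10.10 Ω.
Voltage divider with the loaded lower leg: V_out = 4.41 × 10.10/(4.72 + 10.10) = 4.41 × 0.6815 = 3.005 mV.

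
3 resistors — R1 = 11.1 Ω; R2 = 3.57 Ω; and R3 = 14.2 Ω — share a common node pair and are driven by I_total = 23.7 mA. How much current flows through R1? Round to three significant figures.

I ≈ 4.85 mA

Total conductance ΣG = 1/11.1 + 1/3.57 + 1/14.2 = 0.4406 (units of 1/Ω).
By the current-divider rule, I = I_total · G_k/ΣG = 23.7 × 0.2045 = 4.846 mA.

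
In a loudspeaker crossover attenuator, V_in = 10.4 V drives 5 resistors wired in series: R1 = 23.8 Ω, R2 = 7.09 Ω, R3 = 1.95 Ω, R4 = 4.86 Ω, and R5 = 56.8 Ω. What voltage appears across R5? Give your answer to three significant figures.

Total series resistance ΣR = 23.8 + 7.09 + 1.95 + 4.86 + 56.8 = 94.50 Ω.
V = V_in · R/ΣR = 10.4 × 0.6011 = 6.251 V.

V ≈ 6.25 V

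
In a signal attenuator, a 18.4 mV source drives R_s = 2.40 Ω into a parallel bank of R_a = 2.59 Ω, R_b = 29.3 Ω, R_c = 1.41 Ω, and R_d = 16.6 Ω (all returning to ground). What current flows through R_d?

I ≈ 0.288 mA

Parallel bank: R_p = 1/(1/2.59 + 1/29.3 + 1/1.41 + 1/16.6) = 0.8406 Ω.
V_A = 18.4 × 0.8406/3.241 = 4.773 mV.
Branch current I = V_A/R_d = 4.773/16.6 = 0.2875 mA.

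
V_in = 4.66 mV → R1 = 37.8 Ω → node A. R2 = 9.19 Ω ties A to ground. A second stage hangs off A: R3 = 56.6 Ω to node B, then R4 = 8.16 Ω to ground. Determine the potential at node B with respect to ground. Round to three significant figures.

V_B ≈ 0.103 mV

Looking into the second stage from A: R3 + R4 = 64.76 Ω appears in parallel with R2.
Effective lower resistance at A: R2 ‖ 64.76 = 8.048 Ω.
V_A = 4.66 × 8.048/(37.8 + 8.048) = 0.8180 mV.
Stage 2 is unloaded, so V_B = V_A · R4/(R3+R4) = 0.8180 × 8.16/64.76 = 0.1031 mV.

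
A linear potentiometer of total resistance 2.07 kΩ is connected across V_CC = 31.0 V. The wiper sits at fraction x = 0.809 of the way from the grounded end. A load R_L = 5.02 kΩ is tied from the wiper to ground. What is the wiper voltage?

Lower segment x·R_p = 1.675 kΩ; upper segment (1−x)·R_p = 0.3954 kΩ.
(x·R_p) ‖ R_L = 1.256 kΩ.
Loaded-divider output: V_out = 31.0 × 0.7605 = 23.58 V.

V_out ≈ 23.6 V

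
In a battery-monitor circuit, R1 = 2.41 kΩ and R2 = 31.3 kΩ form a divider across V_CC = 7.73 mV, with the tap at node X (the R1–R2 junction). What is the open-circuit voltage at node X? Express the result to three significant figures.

V_th ≈ 7.18 mV

With X open, the divider is unloaded: V_th = 7.73 × 31.3/33.71 = 7.177 mV.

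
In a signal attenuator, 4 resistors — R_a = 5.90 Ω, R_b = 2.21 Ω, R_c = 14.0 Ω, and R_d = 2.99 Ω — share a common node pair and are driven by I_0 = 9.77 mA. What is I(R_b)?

I ≈ 4.30 mA

Total conductance ΣG = 1/5.90 + 1/2.21 + 1/14.0 + 1/2.99 = 1.028 (units of 1/Ω).
R_b takes the fraction G_k/ΣG = 0.4525/1.028 = 0.4402, so I = 9.77 × 0.4402 = 4.301 mA.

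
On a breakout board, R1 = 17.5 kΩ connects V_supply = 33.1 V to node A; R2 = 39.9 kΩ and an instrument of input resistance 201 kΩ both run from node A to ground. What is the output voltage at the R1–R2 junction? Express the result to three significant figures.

V_out ≈ 21.7 V

R2 ‖ R_L = (39.9 × 201)/(39.9 + 201) = 33.29 kΩ.
Then V_out = V_supply · R2'/(R1 + R2') = 33.1 × 33.29/50.79 = 21.70 V.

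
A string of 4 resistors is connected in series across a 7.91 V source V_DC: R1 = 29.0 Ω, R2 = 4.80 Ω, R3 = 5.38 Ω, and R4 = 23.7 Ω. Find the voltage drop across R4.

Total series resistance ΣR = 29.0 + 4.80 + 5.38 + 23.7 = 62.88 Ω.
Voltage divider: V = V_DC · (23.70 / 62.88) = 7.91 × 0.3769 = 2.981 V.

V ≈ 2.98 V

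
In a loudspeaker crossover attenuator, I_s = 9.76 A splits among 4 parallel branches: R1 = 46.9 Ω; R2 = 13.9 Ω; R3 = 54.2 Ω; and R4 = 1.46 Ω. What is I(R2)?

Conductances: ΣG = 1/46.9 + 1/13.9 + 1/54.2 + 1/1.46 = 0.7966 (1/Ω).
Current divider: I(R2) = I_s · G_k/ΣG = 9.76 × (0.07194/0.7966) = 9.76 × 0.09031 = 0.8814 A.

I ≈ 0.881 A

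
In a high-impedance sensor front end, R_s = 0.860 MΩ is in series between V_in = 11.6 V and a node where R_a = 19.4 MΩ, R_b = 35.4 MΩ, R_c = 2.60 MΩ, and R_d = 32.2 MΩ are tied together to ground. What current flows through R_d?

Equivalent of the parallel group: R_p = 2.018 MΩ.
Node voltage V_A = V_in · R_p/(R_s + R_p) = 11.6 × 0.7012 = 8.134 V.
I(R_d) = V_A / R_d = 8.134/32.2 = 0.2526 µA.
(Equivalently: I_total = 4.030 µA, then current-divider fraction G_k/ΣG = 0.06268.)

I ≈ 0.253 µA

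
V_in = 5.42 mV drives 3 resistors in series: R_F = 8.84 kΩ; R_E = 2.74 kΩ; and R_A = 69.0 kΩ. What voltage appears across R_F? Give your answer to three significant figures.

V ≈ 0.595 mV

ΣR = 8.84 + 2.74 + 69.0 = 80.58 kΩ.
Voltage divider: V = V_in · (8.840 / 80.58) = 5.42 × 0.1097 = 0.5946 mV.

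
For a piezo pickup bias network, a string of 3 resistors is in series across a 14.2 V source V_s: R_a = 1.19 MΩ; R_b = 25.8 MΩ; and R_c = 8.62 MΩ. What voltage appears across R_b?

Series total: ΣR = 1.19 + 25.8 + 8.62 = 35.61 MΩ.
Voltage divider: V = V_s · (25.80 / 35.61) = 14.2 × 0.7245 = 10.29 V.

V ≈ 10.3 V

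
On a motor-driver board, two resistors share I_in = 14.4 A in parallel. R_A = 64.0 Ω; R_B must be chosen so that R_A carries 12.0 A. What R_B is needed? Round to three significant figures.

R_B ≈ 320 Ω

The fraction through R_A equals R_B/(R_A+R_B).
12.0/14.4 = R_B/(R_A + R_B) → R_B = R_A · (0.8333)/(1 − 0.8333) = 64.0 × 5.000 = 320.0 Ω.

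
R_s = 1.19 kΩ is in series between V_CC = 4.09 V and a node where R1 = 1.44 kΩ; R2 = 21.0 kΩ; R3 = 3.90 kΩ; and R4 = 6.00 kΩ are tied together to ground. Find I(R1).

I ≈ 1.19 mA

Combine the parallel branches: R_p = (1/1.44 + 1/21.0 + 1/3.90 + 1/6.00)⁻¹ = 0.8583 kΩ.
Node voltage V_A = V_CC · R_p/(R_s + R_p) = 4.09 × 0.4190 = 1.714 V.
I(R1) = V_A / R1 = 1.714/1.44 = 1.190 mA.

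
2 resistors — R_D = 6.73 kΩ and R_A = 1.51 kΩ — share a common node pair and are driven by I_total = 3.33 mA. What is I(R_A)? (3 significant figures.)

I ≈ 2.72 mA

For two parallel branches, I_k = I_total · (other R)/(sum of R).
So I = 3.33 × 6.73/8.240 = 2.720 mA.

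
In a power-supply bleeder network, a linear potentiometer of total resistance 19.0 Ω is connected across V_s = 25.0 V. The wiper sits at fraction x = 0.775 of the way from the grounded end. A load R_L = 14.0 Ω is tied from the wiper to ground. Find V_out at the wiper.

V_out ≈ 15.7 V

The pot divides into 4.275 Ω above the wiper and 14.72 Ω below.
Lower segment in parallel with the load: 14.72 ‖ 14.0 = 7.177 Ω.
Loaded-divider output: V_out = 25.0 × 0.6267 = 15.67 V.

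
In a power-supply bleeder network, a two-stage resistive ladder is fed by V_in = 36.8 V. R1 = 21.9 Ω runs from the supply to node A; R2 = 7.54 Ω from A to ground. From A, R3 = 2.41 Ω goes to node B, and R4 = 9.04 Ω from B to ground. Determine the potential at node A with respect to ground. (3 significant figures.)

The second stage (R3 + R4 = 11.45 Ω) loads node A in parallel with R2.
Effective lower resistance at A: R2 ‖ 11.45 = 4.546 Ω.
So V_A = 36.8 × 0.1719 = 6.326 V.

V_A ≈ 6.33 V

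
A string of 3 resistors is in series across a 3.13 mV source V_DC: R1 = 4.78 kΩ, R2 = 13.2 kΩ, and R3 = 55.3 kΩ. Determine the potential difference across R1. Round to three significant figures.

V ≈ 0.204 mV

ΣR = 4.78 + 13.2 + 55.3 = 73.28 kΩ.
By the voltage-divider rule, V = 3.13 × 4.780/73.28 = 0.2042 mV.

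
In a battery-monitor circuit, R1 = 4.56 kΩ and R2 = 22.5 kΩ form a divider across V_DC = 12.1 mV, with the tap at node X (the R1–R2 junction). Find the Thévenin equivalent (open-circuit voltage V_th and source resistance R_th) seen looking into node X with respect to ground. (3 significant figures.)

V_th ≈ 10.1 mV, R_th ≈ 3.79 kΩ

With X open, the divider is unloaded: V_th = 12.1 × 22.5/27.06 = 10.06 mV.
Looking into X with the source shorted: R_th = R1·R2/(R1+R2) = 4.560 × 22.5/27.06 = 3.792 kΩ.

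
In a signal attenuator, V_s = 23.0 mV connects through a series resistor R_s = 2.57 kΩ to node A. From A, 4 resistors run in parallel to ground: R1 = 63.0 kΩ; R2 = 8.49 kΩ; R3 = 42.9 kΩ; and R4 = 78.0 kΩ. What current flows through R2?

I ≈ 1.89 µA

Combine the parallel branches: R_p = (1/63.0 + 1/8.49 + 1/42.9 + 1/78.0)⁻¹ = 5.890 kΩ.
V_A by voltage divider: V_A = 23.0 × 5.890/(2.57 + 5.890) = 16.01 mV.
Branch current I = V_A/R2 = 16.01/8.49 = 1.886 µA.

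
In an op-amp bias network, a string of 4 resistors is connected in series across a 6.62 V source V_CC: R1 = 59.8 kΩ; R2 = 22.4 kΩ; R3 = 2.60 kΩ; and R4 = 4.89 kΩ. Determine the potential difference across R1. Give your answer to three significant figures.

V ≈ 4.41 V

Series total: ΣR = 59.8 + 22.4 + 2.60 + 4.89 = 89.69 kΩ.
V = V_CC · R/ΣR = 6.62 × 0.6667 = 4.414 V.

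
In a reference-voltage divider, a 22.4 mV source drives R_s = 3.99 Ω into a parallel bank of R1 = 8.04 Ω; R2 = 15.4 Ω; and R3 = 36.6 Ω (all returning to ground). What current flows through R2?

I ≈ 0.780 mA

Combine the parallel branches: R_p = (1/8.04 + 1/15.4 + 1/36.6)⁻¹ = 4.616 Ω.
Node voltage V_A = V_s · R_p/(R_s + R_p) = 22.4 × 0.5364 = 12.01 mV.
Branch current I = V_A/R2 = 12.01/15.4 = 0.7802 mA.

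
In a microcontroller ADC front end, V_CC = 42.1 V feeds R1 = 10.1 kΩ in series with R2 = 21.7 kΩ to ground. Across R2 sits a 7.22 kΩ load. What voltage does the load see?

V_out ≈ 14.7 V

R2 ‖ R_L = (21.7 × 7.22)/(21.7 + 7.22) = 5.417 kΩ.
Now apply the divider: V_out = 42.1 × 0.3491 = 14.70 V.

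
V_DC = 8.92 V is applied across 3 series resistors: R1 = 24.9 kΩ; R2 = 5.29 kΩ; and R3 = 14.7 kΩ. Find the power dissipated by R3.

P ≈ 0.580 mW

The common current is I = 8.92/44.89 = 0.1987 mA.
P = I²R = 0.03948 × 14.7 = 0.5804 mW.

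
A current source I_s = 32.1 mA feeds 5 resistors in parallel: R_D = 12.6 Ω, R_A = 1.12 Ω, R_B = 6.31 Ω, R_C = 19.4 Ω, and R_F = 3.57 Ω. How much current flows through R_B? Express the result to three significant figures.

Conductances: ΣG = 1/12.6 + 1/1.12 + 1/6.31 + 1/19.4 + 1/3.57 = 1.462 (1/Ω).
R_B takes the fraction G_k/ΣG = 0.1585/1.462 = 0.1084, so I = 32.1 × 0.1084 = 3.479 mA.

I ≈ 3.48 mA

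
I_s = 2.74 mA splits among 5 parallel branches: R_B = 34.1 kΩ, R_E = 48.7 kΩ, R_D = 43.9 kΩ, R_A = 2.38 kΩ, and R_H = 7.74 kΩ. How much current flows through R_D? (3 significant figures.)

Conductances: ΣG = 1/34.1 + 1/48.7 + 1/43.9 + 1/2.38 + 1/7.74 = 0.6220 (1/kΩ).
R_D takes the fraction G_k/ΣG = 0.02278/0.6220 = 0.03662, so I = 2.74 × 0.03662 = 0.1003 mA.

I ≈ 0.100 mA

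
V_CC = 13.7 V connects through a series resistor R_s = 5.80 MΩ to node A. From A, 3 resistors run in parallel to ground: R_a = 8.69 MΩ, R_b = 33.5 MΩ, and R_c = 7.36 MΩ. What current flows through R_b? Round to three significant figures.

Parallel bank: R_p = 1/(1/8.69 + 1/33.5 + 1/7.36) = 3.561 MΩ.
V_A = 13.7 × 3.561/9.361 = 5.212 V.
Branch current I = V_A/R_b = 5.212/33.5 = 0.1556 µA.

I ≈ 0.156 µA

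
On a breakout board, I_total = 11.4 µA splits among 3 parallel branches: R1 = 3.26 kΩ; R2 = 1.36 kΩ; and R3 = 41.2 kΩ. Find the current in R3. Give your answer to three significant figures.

Total conductance ΣG = 1/3.26 + 1/1.36 + 1/41.2 = 1.066 (units of 1/kΩ).
R3 takes the fraction G_k/ΣG = 0.02427/1.066 = 0.02276, so I = 11.4 × 0.02276 = 0.2595 µA.

I ≈ 0.259 µA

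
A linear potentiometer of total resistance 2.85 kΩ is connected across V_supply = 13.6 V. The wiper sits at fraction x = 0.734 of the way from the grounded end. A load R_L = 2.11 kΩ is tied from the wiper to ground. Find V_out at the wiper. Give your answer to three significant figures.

V_out ≈ 7.90 V

Split the track: R_lower = x·R_p = 2.092 kΩ, R_upper = (1−x)·R_p = 0.7581 kΩ.
(x·R_p) ‖ R_L = 1.050 kΩ.
Then V_out = V_supply · 1.050/(0.7581 + 1.050) = 7.899 V.
(Unloaded: V_out = x·V_supply = 9.98 V.)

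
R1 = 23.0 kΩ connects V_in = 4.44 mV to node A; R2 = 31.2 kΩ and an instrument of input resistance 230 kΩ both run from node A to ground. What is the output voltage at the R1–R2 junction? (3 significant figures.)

V_out ≈ 2.42 mV

The load sits in parallel with R2, giving an effective lower resistance R2' = R2·R_L/(R2+R_L) = 27.47 kΩ.
Then V_out = V_in · R2'/(R1 + R2') = 4.44 × 27.47/50.47 = 2.417 mV.
(Unloaded it would be 2.56 mV; the load pulls it down.)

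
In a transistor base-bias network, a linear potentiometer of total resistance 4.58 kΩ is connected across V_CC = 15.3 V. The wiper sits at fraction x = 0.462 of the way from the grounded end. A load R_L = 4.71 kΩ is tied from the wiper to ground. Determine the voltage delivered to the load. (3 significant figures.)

V_out ≈ 5.69 V

Lower segment x·R_p = 2.116 kΩ; upper segment (1−x)·R_p = 2.464 kΩ.
Lower segment in parallel with the load: 2.116 ‖ 4.71 = 1.460 kΩ.
Then V_out = V_CC · 1.460/(2.464 + 1.460) = 5.693 V.
(Unloaded: V_out = x·V_CC = 7.07 V.)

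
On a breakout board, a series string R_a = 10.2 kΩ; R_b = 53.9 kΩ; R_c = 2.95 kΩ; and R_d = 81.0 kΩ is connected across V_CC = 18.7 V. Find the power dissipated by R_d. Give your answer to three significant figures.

P ≈ 1.29 mW

Series current I = V_CC/ΣR = 18.7/148.1 = 0.1263 mA.
P = I²R = 0.01595 × 81.0 = 1.292 mW.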